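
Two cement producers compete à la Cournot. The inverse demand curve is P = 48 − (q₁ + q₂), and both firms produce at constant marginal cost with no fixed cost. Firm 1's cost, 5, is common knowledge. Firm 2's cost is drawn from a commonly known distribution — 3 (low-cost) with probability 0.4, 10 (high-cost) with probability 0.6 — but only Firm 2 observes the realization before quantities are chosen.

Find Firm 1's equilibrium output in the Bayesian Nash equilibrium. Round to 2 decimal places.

Type-c best response for Firm 2: q₂(c) = (48 − c)/2 − q₁/2.
Firm 1 maximizes expected profit; its first-order condition is 48 − 2q₁ − E[q₂] − 5 = 0.
Substituting E[q₂] and solving: E[c₂] = 7.2, so q₁ = (48 − 2·5 + 7.2)/3 = 15.0667.

15.07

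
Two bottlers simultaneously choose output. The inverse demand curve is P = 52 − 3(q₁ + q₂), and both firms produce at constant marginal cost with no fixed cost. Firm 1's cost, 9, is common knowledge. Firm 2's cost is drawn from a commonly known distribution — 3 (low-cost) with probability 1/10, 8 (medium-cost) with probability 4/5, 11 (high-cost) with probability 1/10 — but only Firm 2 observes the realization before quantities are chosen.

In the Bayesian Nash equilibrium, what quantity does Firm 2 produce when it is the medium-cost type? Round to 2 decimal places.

Type-c best response for Firm 2: q₂(c) = (52 − c)/6 − q₁/2.
Firm 1 maximizes expected profit; its first-order condition is 52 − 6q₁ − 3E[q₂] − 9 = 0.
Substituting E[q₂] and solving: E[c₂] = 7.8, so q₁ = (52 − 2·9 + 7.8)/9 = 4.64444.
q₂(medium-cost) = (52 − 8 − 3·4.64444)/6 = 5.01111.

5.01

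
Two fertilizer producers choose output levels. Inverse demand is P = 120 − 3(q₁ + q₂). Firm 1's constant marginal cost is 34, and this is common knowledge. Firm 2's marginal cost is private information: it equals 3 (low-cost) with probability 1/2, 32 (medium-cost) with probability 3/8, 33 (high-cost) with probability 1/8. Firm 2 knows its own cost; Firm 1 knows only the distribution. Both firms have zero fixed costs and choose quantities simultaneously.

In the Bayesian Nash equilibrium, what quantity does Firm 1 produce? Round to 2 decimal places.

Type-c best response for Firm 2: q₂(c) = (120 − c)/6 − q₁/2.
Firm 1 maximizes expected profit; its first-order condition is 120 − 6q₁ − 3E[q₂] − 34 = 0.
Substituting E[q₂] and solving: E[c₂] = 17.625, so q₁ = (120 − 2·34 + 17.625)/9 = 7.73611.

7.74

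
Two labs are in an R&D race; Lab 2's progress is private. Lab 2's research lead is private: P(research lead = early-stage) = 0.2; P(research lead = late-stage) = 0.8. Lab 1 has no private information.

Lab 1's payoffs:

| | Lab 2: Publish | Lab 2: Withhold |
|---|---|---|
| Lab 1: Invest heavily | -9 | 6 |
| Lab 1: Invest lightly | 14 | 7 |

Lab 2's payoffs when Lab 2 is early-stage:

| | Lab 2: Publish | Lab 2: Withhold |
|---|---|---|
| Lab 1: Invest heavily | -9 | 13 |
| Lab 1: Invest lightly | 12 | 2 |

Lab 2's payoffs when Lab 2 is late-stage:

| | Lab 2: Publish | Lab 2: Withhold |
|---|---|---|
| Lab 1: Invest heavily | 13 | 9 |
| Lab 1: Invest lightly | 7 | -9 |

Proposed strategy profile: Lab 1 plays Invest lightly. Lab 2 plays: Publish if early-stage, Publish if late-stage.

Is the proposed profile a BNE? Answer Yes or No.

Yes

Lab 1 plays Invest lightly: E[Invest lightly] = 0.2·(14) + 0.8·(14) = 14; E[Invest heavily] = -9. Best-responding. ✓
Lab 2 (research lead early-stage), facing Invest lightly: Publish gives 12, Withhold gives 2. Proposed Publish is best. ✓
Lab 2 (research lead late-stage), facing Invest lightly: Publish gives 7, Withhold gives -9. Proposed Publish is best. ✓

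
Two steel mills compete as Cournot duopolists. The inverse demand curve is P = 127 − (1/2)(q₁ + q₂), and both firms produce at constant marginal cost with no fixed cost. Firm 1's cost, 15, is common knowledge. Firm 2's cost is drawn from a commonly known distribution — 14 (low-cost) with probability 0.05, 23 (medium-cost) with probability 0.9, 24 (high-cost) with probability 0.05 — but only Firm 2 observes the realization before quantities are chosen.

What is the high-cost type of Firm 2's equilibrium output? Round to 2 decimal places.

63.13

Each type of Firm 2 best-responds to q₁; Firm 1 best-responds to the expected q₂ over Firm 2's types.
Firm 2 with cost c maximizes (127 − (1/2)(q₁+q₂) − c)·q₂, giving q₂(c) = (127 − c − (1/2)q₁).
E[c₂] = 0.05·14 + 0.9·23 + 0.05·24 = 22.6
Firm 1's FOC against E[q₂] yields q₁ = (127 − 2·15 + E[c₂])/(3/2) = (127 − 30 + 22.6)/(3/2) = 79.7333.
q₂(high-cost) = (127 − 24 − (1/2)·79.7333) = 63.1333.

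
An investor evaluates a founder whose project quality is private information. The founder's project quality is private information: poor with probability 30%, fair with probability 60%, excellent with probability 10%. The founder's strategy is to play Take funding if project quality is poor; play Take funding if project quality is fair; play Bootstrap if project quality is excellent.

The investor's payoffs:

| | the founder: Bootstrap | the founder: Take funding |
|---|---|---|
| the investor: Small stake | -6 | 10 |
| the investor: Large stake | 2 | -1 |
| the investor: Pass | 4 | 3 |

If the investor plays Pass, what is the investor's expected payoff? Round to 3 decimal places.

E[Pass] = 0.3·3 + 0.6·3 + 0.1·4 = 0.9 + 1.8 + 0.4 = 3.1

3.100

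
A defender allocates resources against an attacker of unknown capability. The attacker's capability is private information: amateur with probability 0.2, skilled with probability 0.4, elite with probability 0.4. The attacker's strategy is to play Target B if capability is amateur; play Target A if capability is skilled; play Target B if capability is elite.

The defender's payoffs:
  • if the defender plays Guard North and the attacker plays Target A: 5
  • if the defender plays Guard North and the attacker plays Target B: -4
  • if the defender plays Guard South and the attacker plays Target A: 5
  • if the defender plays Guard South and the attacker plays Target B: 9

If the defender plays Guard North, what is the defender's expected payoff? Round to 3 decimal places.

-0.400

Take the expectation over the attacker's capability, weighting each type's action by its prior probability.
E[Guard North] = 0.2·(-4) + 0.4·5 + 0.4·(-4) = (-0.8) + 2 + (-1.6) = -0.4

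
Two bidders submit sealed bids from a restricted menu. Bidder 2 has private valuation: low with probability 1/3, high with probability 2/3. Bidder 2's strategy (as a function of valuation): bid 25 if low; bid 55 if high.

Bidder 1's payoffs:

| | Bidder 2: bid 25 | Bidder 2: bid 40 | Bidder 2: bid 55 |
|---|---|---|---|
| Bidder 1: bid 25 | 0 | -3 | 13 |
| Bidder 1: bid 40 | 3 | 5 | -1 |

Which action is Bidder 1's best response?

Compute Bidder 1's expected payoff for each action, taking the expectation over Bidder 2's type.
E[bid 25] = 1/3·(0) + 2/3·(13) = 26/3
E[bid 40] = 1/3·(3) + 2/3·(-1) = 1/3
Best response: bid 25 (26/3 is the largest).

bid 25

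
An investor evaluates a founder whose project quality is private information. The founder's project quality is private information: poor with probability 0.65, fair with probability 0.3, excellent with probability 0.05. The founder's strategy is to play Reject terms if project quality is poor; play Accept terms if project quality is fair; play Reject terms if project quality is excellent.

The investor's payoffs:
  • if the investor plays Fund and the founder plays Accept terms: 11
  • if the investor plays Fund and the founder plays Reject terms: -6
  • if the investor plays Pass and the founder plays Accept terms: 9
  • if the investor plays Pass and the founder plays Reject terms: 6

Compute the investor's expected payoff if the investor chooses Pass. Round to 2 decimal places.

E[Pass] = 0.65·6 + 0.3·9 + 0.05·6 = 3.9 + 2.7 + 0.3 = 6.9

6.90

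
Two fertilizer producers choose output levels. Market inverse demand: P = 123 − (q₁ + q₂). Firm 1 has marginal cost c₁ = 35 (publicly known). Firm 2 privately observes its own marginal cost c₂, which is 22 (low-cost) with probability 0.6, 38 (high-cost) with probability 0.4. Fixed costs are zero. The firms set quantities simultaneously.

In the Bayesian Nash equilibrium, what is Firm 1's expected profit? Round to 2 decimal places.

736.22

Type-c best response for Firm 2: q₂(c) = (123 − c)/2 − q₁/2.
Firm 1 maximizes expected profit; its first-order condition is 123 − 2q₁ − E[q₂] − 35 = 0.
Substituting E[q₂] and solving: E[c₂] = 28.4, so q₁ = (123 − 2·35 + 28.4)/3 = 27.1333.
E[P] = 123 − (q₁ + E[q₂]) = 62.1333; Firm 1's expected profit = (E[P] − 35)·q₁ = (62.1333 − 35)·27.1333 = 736.218.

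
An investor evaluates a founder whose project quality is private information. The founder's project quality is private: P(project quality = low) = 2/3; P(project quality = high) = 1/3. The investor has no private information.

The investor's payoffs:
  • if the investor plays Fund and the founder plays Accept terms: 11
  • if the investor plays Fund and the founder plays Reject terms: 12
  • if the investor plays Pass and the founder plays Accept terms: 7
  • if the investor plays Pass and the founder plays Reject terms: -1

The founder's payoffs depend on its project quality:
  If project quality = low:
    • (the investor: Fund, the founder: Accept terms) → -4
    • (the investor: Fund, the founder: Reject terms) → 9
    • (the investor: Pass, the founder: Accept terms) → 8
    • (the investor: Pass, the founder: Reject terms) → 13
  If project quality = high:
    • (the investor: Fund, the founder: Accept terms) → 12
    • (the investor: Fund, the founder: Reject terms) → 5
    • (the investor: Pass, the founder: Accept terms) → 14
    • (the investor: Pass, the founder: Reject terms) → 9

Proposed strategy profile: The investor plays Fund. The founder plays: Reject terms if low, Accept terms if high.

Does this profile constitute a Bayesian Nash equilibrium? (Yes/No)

The investor plays Fund: E[Fund] = 2/3·(12) + 1/3·(11) = 35/3; E[Pass] = 5/3. Best-responding. ✓
The founder (project quality low), facing Fund: Accept terms gives -4, Reject terms gives 9. Proposed Reject terms is best. ✓
The founder (project quality high), facing Fund: Accept terms gives 12, Reject terms gives 5. Proposed Accept terms is best. ✓

Yes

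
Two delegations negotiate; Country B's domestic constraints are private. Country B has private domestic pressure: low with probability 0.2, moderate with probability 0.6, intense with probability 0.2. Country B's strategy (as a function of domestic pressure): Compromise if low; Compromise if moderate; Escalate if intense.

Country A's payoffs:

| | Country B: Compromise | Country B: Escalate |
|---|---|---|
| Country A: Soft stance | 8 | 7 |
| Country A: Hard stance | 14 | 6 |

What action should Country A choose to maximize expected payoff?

Hard stance

E[Soft stance] = 0.2·(8) + 0.6·(8) + 0.2·(7) = 7.8
E[Hard stance] = 0.2·(14) + 0.6·(14) + 0.2·(6) = 12.4
Best response: Hard stance (12.4 is the largest).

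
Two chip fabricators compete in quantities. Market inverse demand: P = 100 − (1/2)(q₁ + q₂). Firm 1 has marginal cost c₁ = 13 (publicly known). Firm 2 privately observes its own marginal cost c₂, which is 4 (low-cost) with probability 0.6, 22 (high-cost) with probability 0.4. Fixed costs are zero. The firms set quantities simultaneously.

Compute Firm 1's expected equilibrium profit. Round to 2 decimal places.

1613.12

Firm 2 with cost c maximizes (100 − (1/2)(q₁+q₂) − c)·q₂, giving q₂(c) = (100 − c − (1/2)q₁).
E[c₂] = 0.6·4 + 0.4·22 = 11.2
Firm 1's FOC against E[q₂] yields q₁ = (100 − 2·13 + E[c₂])/(3/2) = (100 − 26 + 11.2)/(3/2) = 56.8.
E[P] = 100 − (1/2)·(q₁ + E[q₂]) = 41.4; Firm 1's expected profit = (E[P] − 13)·q₁ = (41.4 − 13)·56.8 = 1613.12.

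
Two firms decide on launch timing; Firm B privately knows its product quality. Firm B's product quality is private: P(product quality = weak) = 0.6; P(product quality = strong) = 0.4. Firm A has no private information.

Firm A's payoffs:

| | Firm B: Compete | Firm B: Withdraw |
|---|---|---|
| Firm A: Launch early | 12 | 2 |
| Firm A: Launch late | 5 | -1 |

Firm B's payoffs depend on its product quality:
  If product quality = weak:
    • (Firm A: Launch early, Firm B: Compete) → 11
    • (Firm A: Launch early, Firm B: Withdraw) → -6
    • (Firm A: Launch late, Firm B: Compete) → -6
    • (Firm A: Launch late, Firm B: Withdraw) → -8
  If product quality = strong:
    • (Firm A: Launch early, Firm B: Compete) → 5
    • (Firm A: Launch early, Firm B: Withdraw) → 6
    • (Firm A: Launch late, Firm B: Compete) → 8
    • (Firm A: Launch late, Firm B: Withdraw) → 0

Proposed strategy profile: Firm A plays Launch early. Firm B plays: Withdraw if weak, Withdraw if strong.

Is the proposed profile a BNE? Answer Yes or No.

Firm A plays Launch early: E[Launch early] = 0.6·(2) + 0.4·(2) = 2; E[Launch late] = -1. Best-responding. ✓
Firm B (product quality weak), facing Launch early: Compete gives 11, Withdraw gives -6. Proposed Withdraw is not best — profitable deviation exists. ✗
Firm B (product quality strong), facing Launch early: Compete gives 5, Withdraw gives 6. Proposed Withdraw is best. ✓

No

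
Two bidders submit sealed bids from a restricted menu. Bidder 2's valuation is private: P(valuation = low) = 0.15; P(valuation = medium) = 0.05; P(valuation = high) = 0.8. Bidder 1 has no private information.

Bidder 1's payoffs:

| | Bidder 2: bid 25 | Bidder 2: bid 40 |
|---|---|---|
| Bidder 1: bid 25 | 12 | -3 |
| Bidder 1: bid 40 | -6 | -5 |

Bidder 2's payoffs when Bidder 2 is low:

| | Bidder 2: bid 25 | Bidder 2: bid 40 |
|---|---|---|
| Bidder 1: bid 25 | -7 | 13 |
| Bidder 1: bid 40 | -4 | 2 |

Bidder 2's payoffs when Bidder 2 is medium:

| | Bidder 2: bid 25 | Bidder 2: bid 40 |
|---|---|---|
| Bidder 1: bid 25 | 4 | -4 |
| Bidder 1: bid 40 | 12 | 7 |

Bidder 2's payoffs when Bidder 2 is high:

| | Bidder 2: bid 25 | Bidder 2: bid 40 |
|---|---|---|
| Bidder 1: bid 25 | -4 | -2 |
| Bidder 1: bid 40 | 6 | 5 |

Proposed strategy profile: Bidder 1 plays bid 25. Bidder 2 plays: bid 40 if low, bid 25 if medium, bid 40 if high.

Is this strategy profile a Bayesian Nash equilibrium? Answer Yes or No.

Yes

A profile is a BNE iff every type of every player is best-responding given beliefs about the other side.
Bidder 1 plays bid 25: E[bid 25] = 0.15·(-3) + 0.05·(12) + 0.8·(-3) = -2.25; E[bid 40] = -5.05. Best-responding. ✓
Bidder 2 (valuation low), facing bid 25: bid 25 gives -7, bid 40 gives 13. Proposed bid 40 is best. ✓
Bidder 2 (valuation medium), facing bid 25: bid 25 gives 4, bid 40 gives -4. Proposed bid 25 is best. ✓
Bidder 2 (valuation high), facing bid 25: bid 25 gives -4, bid 40 gives -2. Proposed bid 40 is best. ✓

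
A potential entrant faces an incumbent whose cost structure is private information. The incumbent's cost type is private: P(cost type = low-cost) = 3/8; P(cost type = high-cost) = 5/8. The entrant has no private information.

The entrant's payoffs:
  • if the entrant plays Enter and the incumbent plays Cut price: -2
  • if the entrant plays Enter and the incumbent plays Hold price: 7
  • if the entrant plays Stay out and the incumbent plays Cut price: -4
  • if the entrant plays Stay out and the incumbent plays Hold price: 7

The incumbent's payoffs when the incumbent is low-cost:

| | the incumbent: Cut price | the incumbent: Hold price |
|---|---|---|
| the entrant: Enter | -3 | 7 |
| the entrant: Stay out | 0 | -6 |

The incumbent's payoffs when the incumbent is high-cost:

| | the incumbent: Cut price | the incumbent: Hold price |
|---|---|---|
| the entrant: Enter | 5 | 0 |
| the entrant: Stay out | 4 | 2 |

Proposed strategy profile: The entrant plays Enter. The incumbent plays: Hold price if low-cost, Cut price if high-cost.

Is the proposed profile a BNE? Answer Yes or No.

The entrant plays Enter: E[Enter] = 3/8·(7) + 5/8·(-2) = 11/8; E[Stay out] = 1/8. Best-responding. ✓
The incumbent (cost type low-cost), facing Enter: Cut price gives -3, Hold price gives 7. Proposed Hold price is best. ✓
The incumbent (cost type high-cost), facing Enter: Cut price gives 5, Hold price gives 0. Proposed Cut price is best. ✓

Yes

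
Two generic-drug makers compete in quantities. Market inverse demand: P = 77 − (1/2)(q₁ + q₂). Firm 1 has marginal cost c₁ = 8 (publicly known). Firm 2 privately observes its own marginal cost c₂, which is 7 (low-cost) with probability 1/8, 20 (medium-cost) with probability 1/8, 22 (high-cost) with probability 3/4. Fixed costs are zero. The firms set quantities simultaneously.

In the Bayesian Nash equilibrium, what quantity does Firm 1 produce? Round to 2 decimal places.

53.92

Type-c best response for Firm 2: q₂(c) = (77 − c) − q₁/2.
Firm 1 maximizes expected profit; its first-order condition is 77 − q₁ − (1/2)E[q₂] − 8 = 0.
Substituting E[q₂] and solving: E[c₂] = 19.875, so q₁ = (77 − 2·8 + 19.875)/(3/2) = 53.9167.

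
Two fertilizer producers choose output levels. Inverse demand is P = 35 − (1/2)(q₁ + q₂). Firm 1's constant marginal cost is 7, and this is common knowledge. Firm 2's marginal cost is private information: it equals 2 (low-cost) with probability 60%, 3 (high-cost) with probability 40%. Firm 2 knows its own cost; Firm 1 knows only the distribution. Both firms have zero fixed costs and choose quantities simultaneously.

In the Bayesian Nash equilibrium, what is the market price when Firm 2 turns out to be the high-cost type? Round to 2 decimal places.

Each type of Firm 2 best-responds to q₁; Firm 1 best-responds to the expected q₂ over Firm 2's types.
Firm 2 with cost c maximizes (35 − (1/2)(q₁+q₂) − c)·q₂, giving q₂(c) = (35 − c − (1/2)q₁).
E[c₂] = 0.6·2 + 0.4·3 = 2.4
Firm 1's FOC against E[q₂] yields q₁ = (35 − 2·7 + E[c₂])/(3/2) = (35 − 14 + 2.4)/(3/2) = 15.6.
q₂(high-cost) = 24.2, so P = 35 − (1/2)·(15.6 + 24.2) = 15.1.

15.10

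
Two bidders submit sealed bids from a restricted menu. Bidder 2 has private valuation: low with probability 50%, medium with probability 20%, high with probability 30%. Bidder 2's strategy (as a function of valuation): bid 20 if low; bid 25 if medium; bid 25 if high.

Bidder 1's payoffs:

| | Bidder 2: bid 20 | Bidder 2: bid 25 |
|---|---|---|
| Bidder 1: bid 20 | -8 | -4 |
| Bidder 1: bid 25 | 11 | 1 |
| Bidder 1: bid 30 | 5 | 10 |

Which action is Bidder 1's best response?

bid 30

Compute Bidder 1's expected payoff for each action, taking the expectation over Bidder 2's type.
E[bid 20] = 0.5·(-8) + 0.2·(-4) + 0.3·(-4) = -6
E[bid 25] = 0.5·(11) + 0.2·(1) + 0.3·(1) = 6
E[bid 30] = 0.5·(5) + 0.2·(10) + 0.3·(10) = 7.5
Best response: bid 30 (7.5 is the largest).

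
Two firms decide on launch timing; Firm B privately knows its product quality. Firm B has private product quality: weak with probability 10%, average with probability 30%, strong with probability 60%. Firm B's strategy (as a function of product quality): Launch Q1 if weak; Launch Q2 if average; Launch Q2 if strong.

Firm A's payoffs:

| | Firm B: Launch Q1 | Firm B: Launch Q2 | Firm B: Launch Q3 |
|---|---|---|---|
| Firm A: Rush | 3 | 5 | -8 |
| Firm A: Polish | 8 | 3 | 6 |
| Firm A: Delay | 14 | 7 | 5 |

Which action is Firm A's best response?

Delay

Compute Firm A's expected payoff for each action, taking the expectation over Firm B's type.
E[Rush] = 0.1·(3) + 0.3·(5) + 0.6·(5) = 4.8
E[Polish] = 0.1·(8) + 0.3·(3) + 0.6·(3) = 3.5
E[Delay] = 0.1·(14) + 0.3·(7) + 0.6·(7) = 7.7
Best response: Delay (7.7 is the largest).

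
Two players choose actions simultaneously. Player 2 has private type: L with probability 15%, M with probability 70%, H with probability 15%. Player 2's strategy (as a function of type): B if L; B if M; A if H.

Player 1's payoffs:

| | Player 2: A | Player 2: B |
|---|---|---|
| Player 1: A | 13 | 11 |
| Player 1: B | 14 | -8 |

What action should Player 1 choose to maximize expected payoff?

A

E[A] = 0.15·(11) + 0.7·(11) + 0.15·(13) = 11.3
E[B] = 0.15·(-8) + 0.7·(-8) + 0.15·(14) = -4.7
Best response: A (11.3 is the largest).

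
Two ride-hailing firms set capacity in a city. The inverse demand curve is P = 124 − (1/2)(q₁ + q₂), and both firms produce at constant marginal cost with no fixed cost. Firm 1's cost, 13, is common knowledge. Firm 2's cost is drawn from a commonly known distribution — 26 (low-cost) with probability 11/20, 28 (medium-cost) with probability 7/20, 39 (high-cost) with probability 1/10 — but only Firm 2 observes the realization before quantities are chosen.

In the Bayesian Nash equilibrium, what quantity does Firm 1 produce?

Type-c best response for Firm 2: q₂(c) = (124 − c) − q₁/2.
Firm 1 maximizes expected profit; its first-order condition is 124 − q₁ − (1/2)E[q₂] − 13 = 0.
Substituting E[q₂] and solving: E[c₂] = 28, so q₁ = (124 − 2·13 + 28)/(3/2) = 84.

84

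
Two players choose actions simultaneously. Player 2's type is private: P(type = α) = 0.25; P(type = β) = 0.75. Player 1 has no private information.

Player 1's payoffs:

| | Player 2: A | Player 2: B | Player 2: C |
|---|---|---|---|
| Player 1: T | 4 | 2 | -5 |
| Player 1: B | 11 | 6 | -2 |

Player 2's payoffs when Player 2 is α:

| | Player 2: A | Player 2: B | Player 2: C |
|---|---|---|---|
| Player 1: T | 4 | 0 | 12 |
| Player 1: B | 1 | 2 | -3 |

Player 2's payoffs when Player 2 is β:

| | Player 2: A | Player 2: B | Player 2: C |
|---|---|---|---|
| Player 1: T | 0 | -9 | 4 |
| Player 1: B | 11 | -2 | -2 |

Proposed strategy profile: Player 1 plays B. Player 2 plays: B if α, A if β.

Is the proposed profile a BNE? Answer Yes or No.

Yes

A profile is a BNE iff every type of every player is best-responding given beliefs about the other side.
Player 1 plays B: E[B] = 0.25·(6) + 0.75·(11) = 9.75; E[T] = 3.5. Best-responding. ✓
Player 2 (type α), facing B: A gives 1, B gives 2, C gives -3. Proposed B is best. ✓
Player 2 (type β), facing B: A gives 11, B gives -2, C gives -2. Proposed A is best. ✓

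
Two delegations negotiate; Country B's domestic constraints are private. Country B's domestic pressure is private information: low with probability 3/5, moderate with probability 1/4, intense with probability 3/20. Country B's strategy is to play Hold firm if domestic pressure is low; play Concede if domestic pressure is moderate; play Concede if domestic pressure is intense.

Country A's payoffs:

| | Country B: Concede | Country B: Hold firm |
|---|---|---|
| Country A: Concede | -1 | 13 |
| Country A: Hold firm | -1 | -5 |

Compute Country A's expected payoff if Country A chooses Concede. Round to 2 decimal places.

7.40

Take the expectation over Country B's domestic pressure, weighting each type's action by its prior probability.
E[Concede] = 3/5·13 + 1/4·(-1) + 3/20·(-1) = 39/5 + (-1/4) + (-3/20) = 37/5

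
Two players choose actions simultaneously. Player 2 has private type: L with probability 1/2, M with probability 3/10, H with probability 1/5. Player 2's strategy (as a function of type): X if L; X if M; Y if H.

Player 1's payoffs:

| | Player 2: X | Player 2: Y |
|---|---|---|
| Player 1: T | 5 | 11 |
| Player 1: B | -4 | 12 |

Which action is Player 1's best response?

Compute Player 1's expected payoff for each action, taking the expectation over Player 2's type.
E[T] = 1/2·(5) + 3/10·(5) + 1/5·(11) = 31/5
E[B] = 1/2·(-4) + 3/10·(-4) + 1/5·(12) = -4/5
Best response: T (31/5 is the largest).

T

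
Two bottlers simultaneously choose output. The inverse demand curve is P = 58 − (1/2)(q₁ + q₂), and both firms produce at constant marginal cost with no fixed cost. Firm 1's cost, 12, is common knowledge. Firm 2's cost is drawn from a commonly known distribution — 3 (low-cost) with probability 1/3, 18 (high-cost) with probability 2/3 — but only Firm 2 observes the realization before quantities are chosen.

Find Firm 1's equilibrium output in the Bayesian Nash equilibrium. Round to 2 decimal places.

Type-c best response for Firm 2: q₂(c) = (58 − c) − q₁/2.
Firm 1 maximizes expected profit; its first-order condition is 58 − q₁ − (1/2)E[q₂] − 12 = 0.
Substituting E[q₂] and solving: E[c₂] = 13, so q₁ = (58 − 2·12 + 13)/(3/2) = 31.3333.

31.33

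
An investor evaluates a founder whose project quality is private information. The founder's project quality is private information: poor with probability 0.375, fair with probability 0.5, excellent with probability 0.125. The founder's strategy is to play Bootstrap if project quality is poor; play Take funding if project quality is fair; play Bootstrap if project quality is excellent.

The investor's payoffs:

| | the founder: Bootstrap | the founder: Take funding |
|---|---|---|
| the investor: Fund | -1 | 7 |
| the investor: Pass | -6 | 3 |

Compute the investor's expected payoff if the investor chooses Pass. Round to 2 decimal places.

-1.50

E[Pass] = 0.375·(-6) + 0.5·3 + 0.125·(-6) = (-2.25) + 1.5 + (-0.75) = -1.5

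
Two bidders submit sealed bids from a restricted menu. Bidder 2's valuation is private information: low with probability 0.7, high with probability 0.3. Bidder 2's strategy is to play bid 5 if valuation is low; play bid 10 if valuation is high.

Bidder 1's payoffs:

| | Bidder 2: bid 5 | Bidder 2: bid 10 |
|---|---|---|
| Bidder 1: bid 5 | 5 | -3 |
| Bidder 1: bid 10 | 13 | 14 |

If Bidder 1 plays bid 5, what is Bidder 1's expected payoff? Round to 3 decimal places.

2.600

Take the expectation over Bidder 2's valuation, weighting each type's action by its prior probability.
E[bid 5] = 0.7·5 + 0.3·(-3) = 3.5 + (-0.9) = 2.6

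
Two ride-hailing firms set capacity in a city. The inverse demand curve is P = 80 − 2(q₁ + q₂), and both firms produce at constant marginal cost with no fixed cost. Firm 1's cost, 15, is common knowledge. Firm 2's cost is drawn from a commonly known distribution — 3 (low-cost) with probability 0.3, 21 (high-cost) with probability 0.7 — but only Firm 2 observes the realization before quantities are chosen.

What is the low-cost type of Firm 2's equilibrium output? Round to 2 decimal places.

13.78

Each type of Firm 2 best-responds to q₁; Firm 1 best-responds to the expected q₂ over Firm 2's types.
Firm 2 with cost c maximizes (80 − 2(q₁+q₂) − c)·q₂, giving q₂(c) = (80 − c − 2q₁)/4.
E[c₂] = 0.3·3 + 0.7·21 = 15.6
Firm 1's FOC against E[q₂] yields q₁ = (80 − 2·15 + E[c₂])/6 = (80 − 30 + 15.6)/6 = 10.9333.
q₂(low-cost) = (80 − 3 − 2·10.9333)/4 = 13.7833.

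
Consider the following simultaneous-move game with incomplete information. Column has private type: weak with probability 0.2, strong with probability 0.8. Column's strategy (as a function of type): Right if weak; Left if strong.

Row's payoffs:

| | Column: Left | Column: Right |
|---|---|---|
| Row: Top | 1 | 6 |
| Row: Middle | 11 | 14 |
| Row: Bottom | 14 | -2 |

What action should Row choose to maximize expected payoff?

E[Top] = 0.2·(6) + 0.8·(1) = 2
E[Middle] = 0.2·(14) + 0.8·(11) = 11.6
E[Bottom] = 0.2·(-2) + 0.8·(14) = 10.8
Best response: Middle (11.6 is the largest).

Middle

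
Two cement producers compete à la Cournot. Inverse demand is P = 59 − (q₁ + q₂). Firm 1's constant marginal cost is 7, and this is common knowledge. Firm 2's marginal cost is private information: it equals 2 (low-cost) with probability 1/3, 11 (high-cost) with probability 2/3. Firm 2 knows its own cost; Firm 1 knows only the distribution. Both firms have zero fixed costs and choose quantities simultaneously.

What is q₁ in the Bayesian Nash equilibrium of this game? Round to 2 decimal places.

17.67

Type-c best response for Firm 2: q₂(c) = (59 − c)/2 − q₁/2.
Firm 1 maximizes expected profit; its first-order condition is 59 − 2q₁ − E[q₂] − 7 = 0.
Substituting E[q₂] and solving: E[c₂] = 8, so q₁ = (59 − 2·7 + 8)/3 = 17.6667.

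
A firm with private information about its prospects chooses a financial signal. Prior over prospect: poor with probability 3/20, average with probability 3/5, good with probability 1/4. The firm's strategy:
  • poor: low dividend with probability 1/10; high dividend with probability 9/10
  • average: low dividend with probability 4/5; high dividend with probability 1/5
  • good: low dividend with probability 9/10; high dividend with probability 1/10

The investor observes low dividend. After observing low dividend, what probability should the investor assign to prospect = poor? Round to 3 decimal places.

0.021

P(low dividend) = (3/20)·(1/10) + (3/5)·(4/5) + (1/4)·(9/10) = 18/25
P(poor | low dividend) = ((3/20)·(1/10)) / (18/25) = (3/200) / (18/25) = 1/48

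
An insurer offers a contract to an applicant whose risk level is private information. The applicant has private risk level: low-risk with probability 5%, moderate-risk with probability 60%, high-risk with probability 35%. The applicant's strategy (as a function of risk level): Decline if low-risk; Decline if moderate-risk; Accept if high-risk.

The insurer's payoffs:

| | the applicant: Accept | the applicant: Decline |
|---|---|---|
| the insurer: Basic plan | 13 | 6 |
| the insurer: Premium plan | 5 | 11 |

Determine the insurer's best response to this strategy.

Premium plan

E[Basic plan] = 0.05·(6) + 0.6·(6) + 0.35·(13) = 8.45
E[Premium plan] = 0.05·(11) + 0.6·(11) + 0.35·(5) = 8.9
Best response: Premium plan (8.9 is the largest).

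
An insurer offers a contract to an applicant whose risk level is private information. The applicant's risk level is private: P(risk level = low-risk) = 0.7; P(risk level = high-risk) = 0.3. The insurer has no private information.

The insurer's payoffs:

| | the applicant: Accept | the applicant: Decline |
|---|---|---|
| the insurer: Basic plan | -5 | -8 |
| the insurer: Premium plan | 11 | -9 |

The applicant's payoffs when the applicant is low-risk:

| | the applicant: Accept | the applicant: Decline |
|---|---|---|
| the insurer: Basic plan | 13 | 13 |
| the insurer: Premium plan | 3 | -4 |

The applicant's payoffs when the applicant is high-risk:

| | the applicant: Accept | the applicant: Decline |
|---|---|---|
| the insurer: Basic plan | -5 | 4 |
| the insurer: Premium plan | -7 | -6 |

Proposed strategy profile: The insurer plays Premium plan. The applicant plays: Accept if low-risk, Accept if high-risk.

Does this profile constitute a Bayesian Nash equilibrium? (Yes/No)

The insurer plays Premium plan: E[Premium plan] = 0.7·(11) + 0.3·(11) = 11; E[Basic plan] = -5. Best-responding. ✓
The applicant (risk level low-risk), facing Premium plan: Accept gives 3, Decline gives -4. Proposed Accept is best. ✓
The applicant (risk level high-risk), facing Premium plan: Accept gives -7, Decline gives -6. Proposed Accept is not best — profitable deviation exists. ✗

No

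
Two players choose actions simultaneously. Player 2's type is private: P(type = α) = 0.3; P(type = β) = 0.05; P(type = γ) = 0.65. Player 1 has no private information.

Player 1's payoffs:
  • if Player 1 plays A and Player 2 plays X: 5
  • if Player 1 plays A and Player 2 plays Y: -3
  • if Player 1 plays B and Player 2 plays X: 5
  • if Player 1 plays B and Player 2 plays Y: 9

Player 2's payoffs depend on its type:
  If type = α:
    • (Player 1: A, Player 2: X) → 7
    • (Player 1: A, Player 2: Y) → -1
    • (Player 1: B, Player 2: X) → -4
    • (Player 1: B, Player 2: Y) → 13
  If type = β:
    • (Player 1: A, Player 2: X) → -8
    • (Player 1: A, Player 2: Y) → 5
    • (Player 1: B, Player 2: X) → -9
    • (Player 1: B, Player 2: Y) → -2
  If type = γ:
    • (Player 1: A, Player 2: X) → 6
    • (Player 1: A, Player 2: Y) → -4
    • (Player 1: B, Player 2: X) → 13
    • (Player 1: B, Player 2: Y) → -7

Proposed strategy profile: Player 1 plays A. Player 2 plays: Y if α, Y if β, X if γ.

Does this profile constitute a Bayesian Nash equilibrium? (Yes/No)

Player 1 plays A: E[A] = 0.3·(-3) + 0.05·(-3) + 0.65·(5) = 2.2; E[B] = 6.4. Not best-responding. ✗
Player 2 (type α), facing A: X gives 7, Y gives -1. Proposed Y is not best — profitable deviation exists. ✗
Player 2 (type β), facing A: X gives -8, Y gives 5. Proposed Y is best. ✓
Player 2 (type γ), facing A: X gives 6, Y gives -4. Proposed X is best. ✓

No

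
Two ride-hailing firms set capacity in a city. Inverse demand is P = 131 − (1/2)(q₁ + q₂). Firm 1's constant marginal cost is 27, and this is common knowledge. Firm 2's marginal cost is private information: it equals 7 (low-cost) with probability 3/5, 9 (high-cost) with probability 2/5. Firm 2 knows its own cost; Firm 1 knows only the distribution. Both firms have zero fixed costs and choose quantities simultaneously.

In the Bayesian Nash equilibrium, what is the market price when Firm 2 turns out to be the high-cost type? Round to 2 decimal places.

Firm 2 with cost c maximizes (131 − (1/2)(q₁+q₂) − c)·q₂, giving q₂(c) = (131 − c − (1/2)q₁).
E[c₂] = 3/5·7 + 2/5·9 = 7.8
Firm 1's FOC against E[q₂] yields q₁ = (131 − 2·27 + E[c₂])/(3/2) = (131 − 54 + 7.8)/(3/2) = 56.5333.
q₂(high-cost) = 93.7333, so P = 131 − (1/2)·(56.5333 + 93.7333) = 55.8667.

55.87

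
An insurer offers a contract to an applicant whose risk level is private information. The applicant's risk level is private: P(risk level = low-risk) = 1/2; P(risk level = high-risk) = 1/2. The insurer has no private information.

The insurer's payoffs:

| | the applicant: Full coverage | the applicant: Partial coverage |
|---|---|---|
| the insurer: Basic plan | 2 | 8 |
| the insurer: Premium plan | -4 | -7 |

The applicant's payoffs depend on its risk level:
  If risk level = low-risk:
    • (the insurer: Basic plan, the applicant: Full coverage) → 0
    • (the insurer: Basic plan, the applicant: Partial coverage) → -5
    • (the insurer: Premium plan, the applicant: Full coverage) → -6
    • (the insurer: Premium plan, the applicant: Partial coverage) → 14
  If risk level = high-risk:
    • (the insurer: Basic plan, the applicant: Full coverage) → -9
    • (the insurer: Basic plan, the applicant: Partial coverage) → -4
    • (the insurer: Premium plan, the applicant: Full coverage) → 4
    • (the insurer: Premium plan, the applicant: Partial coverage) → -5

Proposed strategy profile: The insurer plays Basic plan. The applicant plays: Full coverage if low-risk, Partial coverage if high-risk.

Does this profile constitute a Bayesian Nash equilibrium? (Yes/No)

The insurer plays Basic plan: E[Basic plan] = 1/2·(2) + 1/2·(8) = 5; E[Premium plan] = -11/2. Best-responding. ✓
The applicant (risk level low-risk), facing Basic plan: Full coverage gives 0, Partial coverage gives -5. Proposed Full coverage is best. ✓
The applicant (risk level high-risk), facing Basic plan: Full coverage gives -9, Partial coverage gives -4. Proposed Partial coverage is best. ✓

Yes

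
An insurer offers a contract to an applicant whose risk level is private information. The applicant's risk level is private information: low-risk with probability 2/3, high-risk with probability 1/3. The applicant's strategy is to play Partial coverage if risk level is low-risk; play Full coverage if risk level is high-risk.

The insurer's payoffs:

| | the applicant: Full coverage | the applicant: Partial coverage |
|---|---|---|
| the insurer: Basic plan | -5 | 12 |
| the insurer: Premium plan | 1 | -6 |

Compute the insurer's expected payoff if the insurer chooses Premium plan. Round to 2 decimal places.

E[Premium plan] = 2/3·(-6) + 1/3·1 = (-4) + 1/3 = -11/3

-3.67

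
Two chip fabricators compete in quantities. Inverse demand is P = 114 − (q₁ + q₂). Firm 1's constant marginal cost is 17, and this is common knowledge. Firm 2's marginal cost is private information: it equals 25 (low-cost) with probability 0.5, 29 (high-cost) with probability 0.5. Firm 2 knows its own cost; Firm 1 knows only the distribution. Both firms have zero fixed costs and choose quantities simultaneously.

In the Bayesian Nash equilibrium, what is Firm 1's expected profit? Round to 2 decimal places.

Type-c best response for Firm 2: q₂(c) = (114 − c)/2 − q₁/2.
Firm 1 maximizes expected profit; its first-order condition is 114 − 2q₁ − E[q₂] − 17 = 0.
Substituting E[q₂] and solving: E[c₂] = 27, so q₁ = (114 − 2·17 + 27)/3 = 35.6667.
E[P] = 114 − (q₁ + E[q₂]) = 52.6667; Firm 1's expected profit = (E[P] − 17)·q₁ = (52.6667 − 17)·35.6667 = 1272.11.

1272.11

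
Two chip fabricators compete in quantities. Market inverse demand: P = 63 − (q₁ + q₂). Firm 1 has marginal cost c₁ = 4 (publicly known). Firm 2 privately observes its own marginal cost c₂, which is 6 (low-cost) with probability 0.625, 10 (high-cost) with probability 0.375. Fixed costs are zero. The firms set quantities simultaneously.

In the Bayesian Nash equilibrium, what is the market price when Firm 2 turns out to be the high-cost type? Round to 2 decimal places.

26.08

Each type of Firm 2 best-responds to q₁; Firm 1 best-responds to the expected q₂ over Firm 2's types.
Firm 2 with cost c maximizes (63 − (q₁+q₂) − c)·q₂, giving q₂(c) = (63 − c − q₁)/2.
E[c₂] = 0.625·6 + 0.375·10 = 7.5
Firm 1's FOC against E[q₂] yields q₁ = (63 − 2·4 + E[c₂])/3 = (63 − 8 + 7.5)/3 = 20.8333.
q₂(high-cost) = 16.0833, so P = 63 − (20.8333 + 16.0833) = 26.0833.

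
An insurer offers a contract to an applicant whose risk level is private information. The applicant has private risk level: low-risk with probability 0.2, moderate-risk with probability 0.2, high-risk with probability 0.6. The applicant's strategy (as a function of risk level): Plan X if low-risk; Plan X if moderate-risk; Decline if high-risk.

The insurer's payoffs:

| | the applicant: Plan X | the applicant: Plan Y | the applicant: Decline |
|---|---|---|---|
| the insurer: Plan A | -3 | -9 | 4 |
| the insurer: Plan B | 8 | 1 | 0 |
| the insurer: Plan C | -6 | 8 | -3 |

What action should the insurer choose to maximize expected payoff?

Compute the insurer's expected payoff for each action, taking the expectation over the applicant's type.
E[Plan A] = 0.2·(-3) + 0.2·(-3) + 0.6·(4) = 1.2
E[Plan B] = 0.2·(8) + 0.2·(8) + 0.6·(0) = 3.2
E[Plan C] = 0.2·(-6) + 0.2·(-6) + 0.6·(-3) = -4.2
Best response: Plan B (3.2 is the largest).

Plan B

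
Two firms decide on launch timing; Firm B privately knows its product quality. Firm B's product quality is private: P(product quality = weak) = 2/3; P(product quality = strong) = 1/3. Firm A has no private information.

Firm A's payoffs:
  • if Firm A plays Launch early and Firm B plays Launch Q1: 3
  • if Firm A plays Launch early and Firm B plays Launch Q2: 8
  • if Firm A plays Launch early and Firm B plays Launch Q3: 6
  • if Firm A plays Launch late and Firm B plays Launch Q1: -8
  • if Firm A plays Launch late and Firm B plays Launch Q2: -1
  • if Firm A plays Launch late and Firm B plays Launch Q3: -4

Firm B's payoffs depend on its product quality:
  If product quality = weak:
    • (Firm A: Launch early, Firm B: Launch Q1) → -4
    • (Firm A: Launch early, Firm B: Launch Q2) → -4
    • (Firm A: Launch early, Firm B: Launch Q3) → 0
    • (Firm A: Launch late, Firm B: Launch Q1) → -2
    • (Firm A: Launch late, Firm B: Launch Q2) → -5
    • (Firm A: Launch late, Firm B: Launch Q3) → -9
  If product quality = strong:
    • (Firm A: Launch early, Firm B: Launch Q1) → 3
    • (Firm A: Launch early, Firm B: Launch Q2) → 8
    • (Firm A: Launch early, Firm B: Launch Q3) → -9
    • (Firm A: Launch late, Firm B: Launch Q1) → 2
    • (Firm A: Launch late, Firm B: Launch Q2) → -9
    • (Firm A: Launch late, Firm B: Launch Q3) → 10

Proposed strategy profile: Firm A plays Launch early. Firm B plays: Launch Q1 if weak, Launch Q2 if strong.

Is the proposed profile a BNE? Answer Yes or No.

No

Firm A plays Launch early: E[Launch early] = 2/3·(3) + 1/3·(8) = 14/3; E[Launch late] = -17/3. Best-responding. ✓
Firm B (product quality weak), facing Launch early: Launch Q1 gives -4, Launch Q2 gives -4, Launch Q3 gives 0. Proposed Launch Q1 is not best — profitable deviation exists. ✗
Firm B (product quality strong), facing Launch early: Launch Q1 gives 3, Launch Q2 gives 8, Launch Q3 gives -9. Proposed Launch Q2 is best. ✓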